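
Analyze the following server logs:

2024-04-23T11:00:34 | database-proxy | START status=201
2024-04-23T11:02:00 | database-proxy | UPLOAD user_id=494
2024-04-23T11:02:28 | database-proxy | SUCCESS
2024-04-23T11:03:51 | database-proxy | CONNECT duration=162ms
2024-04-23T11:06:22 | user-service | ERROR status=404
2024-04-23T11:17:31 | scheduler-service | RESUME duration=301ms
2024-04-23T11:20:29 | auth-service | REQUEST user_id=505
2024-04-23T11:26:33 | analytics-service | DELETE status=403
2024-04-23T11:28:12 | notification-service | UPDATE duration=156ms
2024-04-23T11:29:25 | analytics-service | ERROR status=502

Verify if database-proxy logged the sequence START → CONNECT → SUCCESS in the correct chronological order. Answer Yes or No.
No

To verify sequence order:

1. Find all events in sequence START → CONNECT → SUCCESS for database-proxy
2. Extract their timestamps
3. Check if timestamps are in ascending order
4. Result: No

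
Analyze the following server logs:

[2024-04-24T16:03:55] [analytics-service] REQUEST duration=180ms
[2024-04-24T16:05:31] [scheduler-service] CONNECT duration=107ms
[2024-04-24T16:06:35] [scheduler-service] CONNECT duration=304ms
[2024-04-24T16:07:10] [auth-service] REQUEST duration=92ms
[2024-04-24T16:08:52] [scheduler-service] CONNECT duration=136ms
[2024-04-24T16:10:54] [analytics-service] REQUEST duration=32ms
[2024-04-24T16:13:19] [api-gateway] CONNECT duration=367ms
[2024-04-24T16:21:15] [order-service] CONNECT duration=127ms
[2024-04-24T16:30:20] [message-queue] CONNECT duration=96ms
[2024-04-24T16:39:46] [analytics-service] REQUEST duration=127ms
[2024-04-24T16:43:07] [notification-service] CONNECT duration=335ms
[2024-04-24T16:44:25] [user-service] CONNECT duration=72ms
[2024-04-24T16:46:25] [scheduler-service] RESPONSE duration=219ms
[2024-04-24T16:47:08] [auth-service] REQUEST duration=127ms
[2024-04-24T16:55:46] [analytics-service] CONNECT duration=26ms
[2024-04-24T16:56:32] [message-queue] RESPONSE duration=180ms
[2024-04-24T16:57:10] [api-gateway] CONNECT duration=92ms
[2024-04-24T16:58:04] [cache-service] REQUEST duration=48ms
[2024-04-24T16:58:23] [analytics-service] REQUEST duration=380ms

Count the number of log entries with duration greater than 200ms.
5

To count timeouts:

1. Threshold: 200ms
2. Extract duration from each log entry
3. Count entries where duration > 200
4. Timeout count: 5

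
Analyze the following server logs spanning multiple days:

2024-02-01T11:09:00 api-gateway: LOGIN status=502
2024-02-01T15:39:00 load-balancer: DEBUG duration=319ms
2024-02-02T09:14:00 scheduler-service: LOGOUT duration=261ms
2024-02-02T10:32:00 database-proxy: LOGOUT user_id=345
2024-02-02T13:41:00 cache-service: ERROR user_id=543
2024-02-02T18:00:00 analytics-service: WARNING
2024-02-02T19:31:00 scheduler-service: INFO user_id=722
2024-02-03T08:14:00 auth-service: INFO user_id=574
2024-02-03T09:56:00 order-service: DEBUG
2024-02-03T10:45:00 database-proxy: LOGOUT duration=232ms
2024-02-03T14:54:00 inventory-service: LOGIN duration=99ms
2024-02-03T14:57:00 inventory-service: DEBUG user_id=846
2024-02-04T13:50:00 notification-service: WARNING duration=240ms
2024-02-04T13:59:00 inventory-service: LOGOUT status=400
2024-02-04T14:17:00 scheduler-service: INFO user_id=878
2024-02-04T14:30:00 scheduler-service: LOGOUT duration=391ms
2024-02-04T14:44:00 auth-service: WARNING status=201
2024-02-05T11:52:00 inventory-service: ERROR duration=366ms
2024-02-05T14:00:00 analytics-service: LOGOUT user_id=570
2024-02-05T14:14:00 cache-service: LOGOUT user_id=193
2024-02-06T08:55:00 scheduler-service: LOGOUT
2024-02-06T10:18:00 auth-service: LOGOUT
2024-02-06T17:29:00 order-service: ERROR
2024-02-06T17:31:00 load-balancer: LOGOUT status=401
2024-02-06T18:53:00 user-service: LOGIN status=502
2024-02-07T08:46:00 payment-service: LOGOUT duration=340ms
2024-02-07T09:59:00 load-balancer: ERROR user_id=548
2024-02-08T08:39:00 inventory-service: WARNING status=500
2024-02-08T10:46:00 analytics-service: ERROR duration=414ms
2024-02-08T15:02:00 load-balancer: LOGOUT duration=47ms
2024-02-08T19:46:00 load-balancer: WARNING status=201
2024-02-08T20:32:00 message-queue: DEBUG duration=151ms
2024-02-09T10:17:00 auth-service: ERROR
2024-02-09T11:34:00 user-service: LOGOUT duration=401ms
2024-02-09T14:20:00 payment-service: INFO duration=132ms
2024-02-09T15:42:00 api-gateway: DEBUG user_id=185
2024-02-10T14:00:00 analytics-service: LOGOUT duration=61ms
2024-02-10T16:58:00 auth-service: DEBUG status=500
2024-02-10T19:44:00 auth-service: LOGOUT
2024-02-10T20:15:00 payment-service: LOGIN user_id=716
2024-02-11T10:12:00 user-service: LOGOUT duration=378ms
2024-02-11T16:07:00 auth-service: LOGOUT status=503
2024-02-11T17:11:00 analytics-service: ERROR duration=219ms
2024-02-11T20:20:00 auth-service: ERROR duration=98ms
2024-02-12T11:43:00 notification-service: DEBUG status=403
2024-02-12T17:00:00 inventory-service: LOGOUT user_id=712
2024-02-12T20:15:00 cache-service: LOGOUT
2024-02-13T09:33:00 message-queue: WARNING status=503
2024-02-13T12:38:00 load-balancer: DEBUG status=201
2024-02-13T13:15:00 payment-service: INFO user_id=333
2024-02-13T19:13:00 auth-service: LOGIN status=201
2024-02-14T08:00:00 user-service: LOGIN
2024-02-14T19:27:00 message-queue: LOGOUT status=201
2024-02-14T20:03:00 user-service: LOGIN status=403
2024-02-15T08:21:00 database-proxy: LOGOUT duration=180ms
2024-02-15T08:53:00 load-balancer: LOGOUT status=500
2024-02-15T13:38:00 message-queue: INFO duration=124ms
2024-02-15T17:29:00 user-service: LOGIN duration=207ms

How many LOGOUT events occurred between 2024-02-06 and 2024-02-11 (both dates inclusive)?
10

To filter by date range:

1. Date range: 2024-02-06 through 2024-02-11, both dates inclusive
2. Filter for LOGOUT events whose date falls in this range
3. Count matching events: 10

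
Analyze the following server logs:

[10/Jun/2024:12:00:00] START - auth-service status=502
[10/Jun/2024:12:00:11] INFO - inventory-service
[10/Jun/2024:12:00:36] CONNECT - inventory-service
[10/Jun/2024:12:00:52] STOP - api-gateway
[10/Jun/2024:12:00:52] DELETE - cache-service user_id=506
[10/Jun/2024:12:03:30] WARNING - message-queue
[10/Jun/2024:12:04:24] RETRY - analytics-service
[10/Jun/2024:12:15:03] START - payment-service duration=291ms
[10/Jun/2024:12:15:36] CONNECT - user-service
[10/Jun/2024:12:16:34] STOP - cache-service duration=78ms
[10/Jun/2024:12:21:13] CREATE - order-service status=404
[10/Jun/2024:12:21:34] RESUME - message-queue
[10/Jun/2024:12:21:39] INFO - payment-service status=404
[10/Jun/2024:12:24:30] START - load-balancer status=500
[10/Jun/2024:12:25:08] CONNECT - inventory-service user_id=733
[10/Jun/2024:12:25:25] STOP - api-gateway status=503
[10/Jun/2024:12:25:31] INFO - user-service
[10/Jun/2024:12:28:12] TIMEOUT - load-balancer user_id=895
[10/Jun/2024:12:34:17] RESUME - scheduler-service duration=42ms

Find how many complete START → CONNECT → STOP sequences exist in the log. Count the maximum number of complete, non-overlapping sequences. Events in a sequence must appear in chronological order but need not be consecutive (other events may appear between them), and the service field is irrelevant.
3

To count sequences:

1. Look for pattern: START → CONNECT → STOP
2. Greedily scan the log in chronological order, matching each sequence element in turn (ignoring service)
3. Each time the full pattern completes, increment the count and restart matching from the next event
4. Complete non-overlapping sequences found: 3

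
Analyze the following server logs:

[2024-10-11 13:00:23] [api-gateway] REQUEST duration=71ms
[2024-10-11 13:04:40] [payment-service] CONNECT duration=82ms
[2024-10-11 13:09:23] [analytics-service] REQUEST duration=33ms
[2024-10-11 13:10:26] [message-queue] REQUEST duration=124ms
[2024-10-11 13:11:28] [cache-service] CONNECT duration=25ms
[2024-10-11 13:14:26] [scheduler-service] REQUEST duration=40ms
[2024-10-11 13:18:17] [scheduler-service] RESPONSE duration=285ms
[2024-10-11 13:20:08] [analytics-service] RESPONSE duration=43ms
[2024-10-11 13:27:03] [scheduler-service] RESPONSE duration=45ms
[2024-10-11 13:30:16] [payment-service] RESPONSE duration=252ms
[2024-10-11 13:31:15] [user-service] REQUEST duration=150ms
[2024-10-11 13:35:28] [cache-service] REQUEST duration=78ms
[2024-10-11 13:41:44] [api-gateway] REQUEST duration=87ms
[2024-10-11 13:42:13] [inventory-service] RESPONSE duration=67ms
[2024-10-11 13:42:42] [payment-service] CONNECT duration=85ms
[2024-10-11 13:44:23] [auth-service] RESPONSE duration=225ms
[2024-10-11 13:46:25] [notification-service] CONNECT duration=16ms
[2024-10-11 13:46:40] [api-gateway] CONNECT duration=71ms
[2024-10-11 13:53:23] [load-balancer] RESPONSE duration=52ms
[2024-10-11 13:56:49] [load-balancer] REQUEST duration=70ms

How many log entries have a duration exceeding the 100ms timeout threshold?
5

To count timeouts:

1. Threshold: 100ms
2. Extract duration from each log entry
3. Count entries where duration > 100
4. Timeout count: 5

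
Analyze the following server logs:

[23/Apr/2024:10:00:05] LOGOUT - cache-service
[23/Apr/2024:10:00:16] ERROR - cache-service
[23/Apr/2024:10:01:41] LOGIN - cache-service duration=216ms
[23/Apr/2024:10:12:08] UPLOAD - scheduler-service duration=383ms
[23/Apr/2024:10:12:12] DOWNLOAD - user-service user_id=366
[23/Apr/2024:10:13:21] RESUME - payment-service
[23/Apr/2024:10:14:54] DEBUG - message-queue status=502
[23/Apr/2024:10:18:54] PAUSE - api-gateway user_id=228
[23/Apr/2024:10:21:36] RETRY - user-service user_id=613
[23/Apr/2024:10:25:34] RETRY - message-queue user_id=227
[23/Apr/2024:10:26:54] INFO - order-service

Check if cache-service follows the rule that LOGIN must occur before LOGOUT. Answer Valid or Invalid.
Invalid

To validate ordering:

1. Required order: LOGIN → LOGOUT
2. Rule: LOGIN must occur before LOGOUT
3. Check actual order of events for cache-service
4. Result: Invalid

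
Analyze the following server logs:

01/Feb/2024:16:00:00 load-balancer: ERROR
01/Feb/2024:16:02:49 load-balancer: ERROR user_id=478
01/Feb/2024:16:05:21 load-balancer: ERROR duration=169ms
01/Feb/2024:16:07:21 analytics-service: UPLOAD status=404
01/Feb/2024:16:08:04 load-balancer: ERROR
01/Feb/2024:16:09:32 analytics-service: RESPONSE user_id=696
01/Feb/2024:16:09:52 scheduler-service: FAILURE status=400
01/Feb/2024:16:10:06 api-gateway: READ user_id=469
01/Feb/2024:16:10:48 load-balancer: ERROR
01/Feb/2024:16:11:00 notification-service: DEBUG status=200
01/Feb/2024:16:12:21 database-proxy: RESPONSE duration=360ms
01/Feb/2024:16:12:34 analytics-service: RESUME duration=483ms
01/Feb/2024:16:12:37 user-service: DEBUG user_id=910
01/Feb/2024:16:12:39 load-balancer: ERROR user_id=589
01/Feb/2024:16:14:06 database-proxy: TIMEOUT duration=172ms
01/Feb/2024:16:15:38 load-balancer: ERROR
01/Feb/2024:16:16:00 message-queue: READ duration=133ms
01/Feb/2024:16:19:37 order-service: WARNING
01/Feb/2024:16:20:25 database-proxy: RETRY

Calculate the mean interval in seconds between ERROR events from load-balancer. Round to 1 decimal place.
156.3

To calculate average interval:

1. Find all ERROR events for load-balancer in order
2. Calculate time gaps between consecutive events
3. Compute mean of gaps: 938 / 6 = 156.3 seconds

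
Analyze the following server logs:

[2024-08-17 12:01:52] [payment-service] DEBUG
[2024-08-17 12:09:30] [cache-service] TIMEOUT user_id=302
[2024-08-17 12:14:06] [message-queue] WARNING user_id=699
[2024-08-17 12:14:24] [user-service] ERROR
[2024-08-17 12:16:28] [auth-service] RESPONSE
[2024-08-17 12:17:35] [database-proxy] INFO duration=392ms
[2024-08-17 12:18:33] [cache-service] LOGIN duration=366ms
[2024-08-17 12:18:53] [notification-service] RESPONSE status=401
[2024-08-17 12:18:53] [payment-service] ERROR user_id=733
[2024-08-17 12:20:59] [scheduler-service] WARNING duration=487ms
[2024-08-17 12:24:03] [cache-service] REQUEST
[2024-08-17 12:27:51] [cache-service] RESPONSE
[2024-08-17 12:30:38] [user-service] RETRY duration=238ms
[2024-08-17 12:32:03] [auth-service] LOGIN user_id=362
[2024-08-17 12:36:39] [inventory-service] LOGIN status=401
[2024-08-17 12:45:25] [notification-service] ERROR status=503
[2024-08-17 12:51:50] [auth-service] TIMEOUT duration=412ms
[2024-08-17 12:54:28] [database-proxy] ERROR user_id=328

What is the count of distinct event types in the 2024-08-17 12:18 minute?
3

To count unique event types:

1. Filter events in the minute starting at 2024-08-17 12:18
2. Extract event types from matching entries
3. Count unique types: 3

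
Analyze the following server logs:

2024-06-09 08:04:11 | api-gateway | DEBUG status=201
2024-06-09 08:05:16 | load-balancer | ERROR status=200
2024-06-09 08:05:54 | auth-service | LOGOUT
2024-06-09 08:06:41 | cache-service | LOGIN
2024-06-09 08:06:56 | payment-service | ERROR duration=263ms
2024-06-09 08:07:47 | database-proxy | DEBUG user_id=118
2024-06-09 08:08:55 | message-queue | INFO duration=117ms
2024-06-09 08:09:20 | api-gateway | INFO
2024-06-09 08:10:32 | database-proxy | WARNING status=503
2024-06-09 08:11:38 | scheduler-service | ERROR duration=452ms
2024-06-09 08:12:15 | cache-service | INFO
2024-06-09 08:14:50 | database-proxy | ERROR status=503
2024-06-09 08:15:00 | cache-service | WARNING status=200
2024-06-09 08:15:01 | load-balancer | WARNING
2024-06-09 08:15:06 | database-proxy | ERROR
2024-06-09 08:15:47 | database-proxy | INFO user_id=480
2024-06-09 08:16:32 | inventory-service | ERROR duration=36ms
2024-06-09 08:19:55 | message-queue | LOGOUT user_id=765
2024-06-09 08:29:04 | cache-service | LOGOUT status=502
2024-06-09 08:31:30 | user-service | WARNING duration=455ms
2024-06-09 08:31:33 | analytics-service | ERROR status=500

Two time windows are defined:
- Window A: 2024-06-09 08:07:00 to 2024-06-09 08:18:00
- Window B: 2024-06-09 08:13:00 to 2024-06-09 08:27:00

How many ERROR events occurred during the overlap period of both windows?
3

To find overlap events:

1. Window A: 2024-06-09 08:07:00 to 2024-06-09 08:18:00
2. Window B: 2024-06-09 08:13:00 to 2024-06-09 08:27:00
3. Overlap period: 2024-06-09 08:13:00 to 2024-06-09 08:18:00
4. Count ERROR events in overlap: 3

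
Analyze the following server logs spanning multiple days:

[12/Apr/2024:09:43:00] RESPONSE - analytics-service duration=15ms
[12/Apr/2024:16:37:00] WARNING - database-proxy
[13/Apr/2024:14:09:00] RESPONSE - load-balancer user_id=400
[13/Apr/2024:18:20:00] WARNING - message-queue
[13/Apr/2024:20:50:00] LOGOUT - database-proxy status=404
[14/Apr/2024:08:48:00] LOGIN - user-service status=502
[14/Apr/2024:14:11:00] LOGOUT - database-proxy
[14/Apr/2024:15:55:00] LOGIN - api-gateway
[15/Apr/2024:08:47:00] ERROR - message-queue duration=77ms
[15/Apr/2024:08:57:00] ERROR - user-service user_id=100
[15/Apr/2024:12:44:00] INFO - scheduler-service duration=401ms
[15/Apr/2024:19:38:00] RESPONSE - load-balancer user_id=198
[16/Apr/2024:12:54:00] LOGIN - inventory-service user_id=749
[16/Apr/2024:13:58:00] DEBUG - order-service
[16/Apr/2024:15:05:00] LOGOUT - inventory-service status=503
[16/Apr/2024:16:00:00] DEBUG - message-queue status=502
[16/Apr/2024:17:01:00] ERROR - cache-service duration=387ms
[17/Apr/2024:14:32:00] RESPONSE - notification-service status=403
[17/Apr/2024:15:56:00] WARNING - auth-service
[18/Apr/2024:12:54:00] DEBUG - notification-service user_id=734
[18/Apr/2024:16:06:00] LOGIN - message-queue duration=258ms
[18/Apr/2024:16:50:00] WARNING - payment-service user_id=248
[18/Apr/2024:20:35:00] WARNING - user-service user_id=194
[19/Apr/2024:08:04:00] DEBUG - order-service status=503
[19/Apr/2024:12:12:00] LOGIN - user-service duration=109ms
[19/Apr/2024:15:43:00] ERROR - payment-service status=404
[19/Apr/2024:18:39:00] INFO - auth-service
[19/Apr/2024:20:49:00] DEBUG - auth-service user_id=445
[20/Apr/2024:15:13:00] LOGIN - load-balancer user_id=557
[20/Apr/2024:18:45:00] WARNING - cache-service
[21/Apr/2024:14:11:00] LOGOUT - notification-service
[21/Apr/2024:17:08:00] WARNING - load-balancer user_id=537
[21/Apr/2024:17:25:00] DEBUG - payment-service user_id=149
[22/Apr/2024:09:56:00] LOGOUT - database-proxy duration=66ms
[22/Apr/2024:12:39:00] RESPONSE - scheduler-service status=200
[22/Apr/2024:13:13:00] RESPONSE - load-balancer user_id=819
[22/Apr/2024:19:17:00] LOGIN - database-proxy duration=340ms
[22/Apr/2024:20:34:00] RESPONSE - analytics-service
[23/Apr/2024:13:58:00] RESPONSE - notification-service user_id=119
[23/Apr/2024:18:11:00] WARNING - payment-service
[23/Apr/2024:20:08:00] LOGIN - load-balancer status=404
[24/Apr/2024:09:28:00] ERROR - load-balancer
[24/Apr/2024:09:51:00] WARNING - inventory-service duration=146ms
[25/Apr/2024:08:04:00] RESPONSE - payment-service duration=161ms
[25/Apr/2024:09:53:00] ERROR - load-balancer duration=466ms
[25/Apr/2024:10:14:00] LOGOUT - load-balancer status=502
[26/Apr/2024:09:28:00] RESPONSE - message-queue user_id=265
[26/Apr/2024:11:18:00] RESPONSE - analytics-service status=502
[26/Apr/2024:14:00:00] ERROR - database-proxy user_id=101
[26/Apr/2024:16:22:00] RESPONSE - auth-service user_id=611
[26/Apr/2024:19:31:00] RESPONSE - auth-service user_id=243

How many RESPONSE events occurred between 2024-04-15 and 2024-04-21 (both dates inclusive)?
2

To filter by date range:

1. Date range: 2024-04-15 through 2024-04-21, both dates inclusive
2. Filter for RESPONSE events whose date falls in this range
3. Count matching events: 2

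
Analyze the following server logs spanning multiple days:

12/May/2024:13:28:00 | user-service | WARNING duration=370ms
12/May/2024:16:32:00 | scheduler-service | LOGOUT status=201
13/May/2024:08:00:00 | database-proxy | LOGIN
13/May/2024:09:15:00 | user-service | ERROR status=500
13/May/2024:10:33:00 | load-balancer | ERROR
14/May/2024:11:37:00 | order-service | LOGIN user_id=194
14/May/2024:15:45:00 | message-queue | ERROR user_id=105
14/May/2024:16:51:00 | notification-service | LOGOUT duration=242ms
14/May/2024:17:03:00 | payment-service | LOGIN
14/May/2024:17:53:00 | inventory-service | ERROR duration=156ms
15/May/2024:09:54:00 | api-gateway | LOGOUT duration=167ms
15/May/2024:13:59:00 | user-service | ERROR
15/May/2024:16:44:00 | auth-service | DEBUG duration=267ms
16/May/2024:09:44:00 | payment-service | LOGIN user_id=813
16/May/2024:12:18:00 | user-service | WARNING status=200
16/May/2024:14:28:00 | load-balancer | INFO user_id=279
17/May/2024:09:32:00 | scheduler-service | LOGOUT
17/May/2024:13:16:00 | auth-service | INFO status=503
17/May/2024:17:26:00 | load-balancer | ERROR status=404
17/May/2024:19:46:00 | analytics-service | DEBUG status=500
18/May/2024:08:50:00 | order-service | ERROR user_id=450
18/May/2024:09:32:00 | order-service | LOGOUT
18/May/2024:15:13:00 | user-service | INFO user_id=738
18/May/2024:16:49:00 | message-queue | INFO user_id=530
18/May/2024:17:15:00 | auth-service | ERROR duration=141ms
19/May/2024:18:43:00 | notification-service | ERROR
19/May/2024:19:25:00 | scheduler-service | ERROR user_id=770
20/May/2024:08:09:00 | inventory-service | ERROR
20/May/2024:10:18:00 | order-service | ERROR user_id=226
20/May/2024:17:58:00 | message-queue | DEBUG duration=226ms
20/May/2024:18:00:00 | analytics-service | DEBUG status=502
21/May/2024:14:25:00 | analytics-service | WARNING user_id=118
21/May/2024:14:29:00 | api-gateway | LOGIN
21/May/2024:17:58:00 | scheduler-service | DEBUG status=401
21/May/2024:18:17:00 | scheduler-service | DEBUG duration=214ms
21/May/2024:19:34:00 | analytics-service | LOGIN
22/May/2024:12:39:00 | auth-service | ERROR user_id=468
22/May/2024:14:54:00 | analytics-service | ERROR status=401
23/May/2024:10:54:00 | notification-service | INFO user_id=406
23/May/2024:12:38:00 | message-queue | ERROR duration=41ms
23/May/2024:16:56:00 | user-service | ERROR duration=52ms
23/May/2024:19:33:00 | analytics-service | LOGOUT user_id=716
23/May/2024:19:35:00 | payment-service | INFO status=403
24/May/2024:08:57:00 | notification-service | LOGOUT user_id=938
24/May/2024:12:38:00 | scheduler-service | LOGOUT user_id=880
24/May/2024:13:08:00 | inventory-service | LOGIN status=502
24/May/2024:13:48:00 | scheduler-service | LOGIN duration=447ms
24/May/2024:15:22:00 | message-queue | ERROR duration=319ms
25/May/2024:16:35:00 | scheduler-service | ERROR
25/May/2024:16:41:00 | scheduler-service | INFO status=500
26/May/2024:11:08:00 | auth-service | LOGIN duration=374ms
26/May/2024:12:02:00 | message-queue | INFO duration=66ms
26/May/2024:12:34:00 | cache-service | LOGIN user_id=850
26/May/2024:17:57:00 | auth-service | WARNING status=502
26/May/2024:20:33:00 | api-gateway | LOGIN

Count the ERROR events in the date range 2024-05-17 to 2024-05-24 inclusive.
12

To filter by date range:

1. Date range: 2024-05-17 through 2024-05-24, both dates inclusive
2. Filter for ERROR events whose date falls in this range
3. Count matching events: 12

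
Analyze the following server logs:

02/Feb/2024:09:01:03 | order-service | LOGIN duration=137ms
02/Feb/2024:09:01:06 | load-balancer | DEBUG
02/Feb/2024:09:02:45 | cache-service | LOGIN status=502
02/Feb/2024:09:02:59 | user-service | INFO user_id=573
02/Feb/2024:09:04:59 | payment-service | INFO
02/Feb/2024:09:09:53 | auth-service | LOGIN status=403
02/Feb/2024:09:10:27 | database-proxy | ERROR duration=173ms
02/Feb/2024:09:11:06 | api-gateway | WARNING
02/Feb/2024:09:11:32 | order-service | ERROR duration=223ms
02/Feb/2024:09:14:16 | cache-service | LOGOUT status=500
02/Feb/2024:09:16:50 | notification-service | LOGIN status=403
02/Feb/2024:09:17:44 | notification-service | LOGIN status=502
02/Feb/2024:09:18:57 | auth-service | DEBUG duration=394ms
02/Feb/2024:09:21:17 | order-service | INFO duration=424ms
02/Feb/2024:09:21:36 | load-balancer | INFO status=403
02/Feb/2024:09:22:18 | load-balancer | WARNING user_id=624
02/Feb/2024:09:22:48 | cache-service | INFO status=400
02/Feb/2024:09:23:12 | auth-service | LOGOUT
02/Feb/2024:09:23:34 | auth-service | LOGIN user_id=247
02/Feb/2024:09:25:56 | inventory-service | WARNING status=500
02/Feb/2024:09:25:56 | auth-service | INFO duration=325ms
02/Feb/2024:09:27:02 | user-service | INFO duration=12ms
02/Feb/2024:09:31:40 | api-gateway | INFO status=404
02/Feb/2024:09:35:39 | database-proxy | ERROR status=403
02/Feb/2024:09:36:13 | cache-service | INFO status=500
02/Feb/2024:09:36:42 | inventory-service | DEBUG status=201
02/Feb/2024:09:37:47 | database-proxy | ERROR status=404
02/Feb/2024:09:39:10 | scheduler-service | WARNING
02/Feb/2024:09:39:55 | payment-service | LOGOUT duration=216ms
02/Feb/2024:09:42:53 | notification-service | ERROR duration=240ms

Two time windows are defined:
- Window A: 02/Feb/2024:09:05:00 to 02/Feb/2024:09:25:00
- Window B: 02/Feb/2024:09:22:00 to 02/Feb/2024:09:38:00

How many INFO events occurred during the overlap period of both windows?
1

To find overlap events:

1. Window A: 02/Feb/2024:09:05:00 to 02/Feb/2024:09:25:00
2. Window B: 02/Feb/2024:09:22:00 to 02/Feb/2024:09:38:00
3. Overlap period: 02/Feb/2024:09:22:00 to 02/Feb/2024:09:25:00
4. Count INFO events in overlap: 1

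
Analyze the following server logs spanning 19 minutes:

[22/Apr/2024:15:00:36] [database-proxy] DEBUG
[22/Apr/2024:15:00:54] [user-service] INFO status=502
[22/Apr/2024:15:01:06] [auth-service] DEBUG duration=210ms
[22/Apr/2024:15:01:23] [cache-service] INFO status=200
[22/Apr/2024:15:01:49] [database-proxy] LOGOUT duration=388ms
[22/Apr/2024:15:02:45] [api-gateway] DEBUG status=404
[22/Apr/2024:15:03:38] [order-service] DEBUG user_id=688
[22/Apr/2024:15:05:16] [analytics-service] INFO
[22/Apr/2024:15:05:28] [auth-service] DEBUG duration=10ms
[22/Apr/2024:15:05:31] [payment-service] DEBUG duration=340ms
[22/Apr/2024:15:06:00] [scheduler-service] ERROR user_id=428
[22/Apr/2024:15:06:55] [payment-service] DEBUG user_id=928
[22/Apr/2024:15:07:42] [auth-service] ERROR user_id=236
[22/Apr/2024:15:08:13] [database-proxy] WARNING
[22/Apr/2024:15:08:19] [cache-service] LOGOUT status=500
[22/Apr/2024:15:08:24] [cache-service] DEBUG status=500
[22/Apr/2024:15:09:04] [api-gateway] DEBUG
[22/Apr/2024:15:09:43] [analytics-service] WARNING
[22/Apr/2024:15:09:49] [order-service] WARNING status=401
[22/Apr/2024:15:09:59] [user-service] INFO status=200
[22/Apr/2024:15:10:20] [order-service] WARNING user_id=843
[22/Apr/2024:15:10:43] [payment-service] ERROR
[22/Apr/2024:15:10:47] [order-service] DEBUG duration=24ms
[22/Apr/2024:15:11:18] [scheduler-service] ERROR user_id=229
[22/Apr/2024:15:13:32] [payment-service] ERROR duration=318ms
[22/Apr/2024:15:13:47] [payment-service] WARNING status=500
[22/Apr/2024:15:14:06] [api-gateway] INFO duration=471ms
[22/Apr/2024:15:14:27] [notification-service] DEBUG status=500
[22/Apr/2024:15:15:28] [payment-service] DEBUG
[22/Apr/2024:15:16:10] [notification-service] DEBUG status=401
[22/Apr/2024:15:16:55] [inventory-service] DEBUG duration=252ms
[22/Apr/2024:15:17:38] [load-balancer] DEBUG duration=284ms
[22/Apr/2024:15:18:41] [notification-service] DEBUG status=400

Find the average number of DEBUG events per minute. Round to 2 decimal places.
0.84

To calculate the rate:

1. Count total DEBUG events: 16
2. Total time period: 19 minutes
3. Rate = 16 / 19 = 0.84 events per minute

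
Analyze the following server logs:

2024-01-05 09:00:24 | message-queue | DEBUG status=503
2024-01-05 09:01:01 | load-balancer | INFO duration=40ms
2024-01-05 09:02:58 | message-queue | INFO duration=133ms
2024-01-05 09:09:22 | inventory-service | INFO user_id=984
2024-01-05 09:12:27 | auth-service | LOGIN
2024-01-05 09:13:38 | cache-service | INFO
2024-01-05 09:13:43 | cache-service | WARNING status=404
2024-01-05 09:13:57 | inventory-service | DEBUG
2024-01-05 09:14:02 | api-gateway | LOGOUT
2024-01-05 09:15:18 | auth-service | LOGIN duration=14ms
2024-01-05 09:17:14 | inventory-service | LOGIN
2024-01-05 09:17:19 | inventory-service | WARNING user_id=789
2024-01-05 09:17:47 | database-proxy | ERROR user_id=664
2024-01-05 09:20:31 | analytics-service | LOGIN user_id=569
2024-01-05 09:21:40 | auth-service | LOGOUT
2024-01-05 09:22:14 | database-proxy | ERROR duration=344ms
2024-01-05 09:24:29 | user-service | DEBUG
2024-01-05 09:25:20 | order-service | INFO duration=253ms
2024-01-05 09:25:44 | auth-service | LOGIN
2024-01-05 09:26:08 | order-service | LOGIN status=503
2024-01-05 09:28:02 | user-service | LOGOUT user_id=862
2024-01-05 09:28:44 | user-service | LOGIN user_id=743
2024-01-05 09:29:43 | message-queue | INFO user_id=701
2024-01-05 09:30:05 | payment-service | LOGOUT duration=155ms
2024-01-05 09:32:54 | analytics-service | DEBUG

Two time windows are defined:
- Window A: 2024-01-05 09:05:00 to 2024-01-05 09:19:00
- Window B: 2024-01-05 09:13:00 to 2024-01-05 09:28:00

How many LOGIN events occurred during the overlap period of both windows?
2

To find overlap events:

1. Window A: 2024-01-05 09:05:00 to 2024-01-05 09:19:00
2. Window B: 2024-01-05 09:13:00 to 2024-01-05 09:28:00
3. Overlap period: 2024-01-05 09:13:00 to 2024-01-05 09:19:00
4. Count LOGIN events in overlap: 2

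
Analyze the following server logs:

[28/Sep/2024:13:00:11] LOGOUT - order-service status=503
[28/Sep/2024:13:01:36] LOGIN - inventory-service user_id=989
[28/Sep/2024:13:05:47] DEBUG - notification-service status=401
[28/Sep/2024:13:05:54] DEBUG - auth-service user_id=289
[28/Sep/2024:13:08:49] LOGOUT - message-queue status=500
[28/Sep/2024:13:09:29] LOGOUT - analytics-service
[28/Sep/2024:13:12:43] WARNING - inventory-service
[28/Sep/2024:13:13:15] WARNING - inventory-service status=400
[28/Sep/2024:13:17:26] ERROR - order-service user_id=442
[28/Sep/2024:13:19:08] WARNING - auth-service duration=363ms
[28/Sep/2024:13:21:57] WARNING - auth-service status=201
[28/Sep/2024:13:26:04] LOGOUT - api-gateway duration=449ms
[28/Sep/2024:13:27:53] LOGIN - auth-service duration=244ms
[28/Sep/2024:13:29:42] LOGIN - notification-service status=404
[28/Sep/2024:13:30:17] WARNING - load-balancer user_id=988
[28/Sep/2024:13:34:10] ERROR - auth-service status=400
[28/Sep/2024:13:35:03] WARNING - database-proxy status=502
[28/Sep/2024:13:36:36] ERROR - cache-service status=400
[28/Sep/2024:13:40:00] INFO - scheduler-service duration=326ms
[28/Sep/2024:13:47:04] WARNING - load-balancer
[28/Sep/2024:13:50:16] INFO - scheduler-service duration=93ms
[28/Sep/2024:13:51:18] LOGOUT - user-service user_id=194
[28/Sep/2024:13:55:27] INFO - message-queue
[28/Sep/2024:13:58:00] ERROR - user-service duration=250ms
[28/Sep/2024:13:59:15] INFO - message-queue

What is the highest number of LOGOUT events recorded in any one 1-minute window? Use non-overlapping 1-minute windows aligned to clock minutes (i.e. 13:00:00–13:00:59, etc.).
1

To find the burst window:

1. Divide the log period into non-overlapping 1-minute windows starting at 13:00
2. Count LOGOUT events in each window
3. Find the window with maximum count
4. Maximum events in a window: 1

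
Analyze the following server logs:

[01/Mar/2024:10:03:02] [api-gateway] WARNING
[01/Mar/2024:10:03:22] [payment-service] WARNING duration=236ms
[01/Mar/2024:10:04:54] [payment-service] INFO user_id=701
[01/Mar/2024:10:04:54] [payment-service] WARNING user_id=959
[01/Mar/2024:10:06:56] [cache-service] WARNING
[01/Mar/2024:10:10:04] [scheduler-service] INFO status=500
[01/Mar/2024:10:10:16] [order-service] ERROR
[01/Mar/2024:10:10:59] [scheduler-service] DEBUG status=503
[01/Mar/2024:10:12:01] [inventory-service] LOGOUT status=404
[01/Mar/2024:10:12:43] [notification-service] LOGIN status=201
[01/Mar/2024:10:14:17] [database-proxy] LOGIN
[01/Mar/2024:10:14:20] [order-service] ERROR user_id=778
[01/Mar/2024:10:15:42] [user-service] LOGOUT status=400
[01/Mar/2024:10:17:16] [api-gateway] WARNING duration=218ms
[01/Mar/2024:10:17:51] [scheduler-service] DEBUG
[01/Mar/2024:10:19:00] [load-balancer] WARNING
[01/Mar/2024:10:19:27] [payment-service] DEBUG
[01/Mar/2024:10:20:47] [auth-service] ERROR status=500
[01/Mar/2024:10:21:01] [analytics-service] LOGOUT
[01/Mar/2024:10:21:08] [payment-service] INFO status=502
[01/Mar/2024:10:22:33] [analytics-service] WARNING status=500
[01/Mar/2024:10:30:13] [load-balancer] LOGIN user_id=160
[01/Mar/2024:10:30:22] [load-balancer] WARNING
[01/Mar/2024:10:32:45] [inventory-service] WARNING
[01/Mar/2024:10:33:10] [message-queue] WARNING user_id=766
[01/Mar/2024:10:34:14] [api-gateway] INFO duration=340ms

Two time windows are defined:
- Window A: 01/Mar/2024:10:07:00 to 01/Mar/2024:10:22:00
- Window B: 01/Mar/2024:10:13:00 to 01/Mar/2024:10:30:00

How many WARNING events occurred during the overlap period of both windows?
2

To find overlap events:

1. Window A: 01/Mar/2024:10:07:00 to 01/Mar/2024:10:22:00
2. Window B: 01/Mar/2024:10:13:00 to 01/Mar/2024:10:30:00
3. Overlap period: 01/Mar/2024:10:13:00 to 01/Mar/2024:10:22:00
4. Count WARNING events in overlap: 2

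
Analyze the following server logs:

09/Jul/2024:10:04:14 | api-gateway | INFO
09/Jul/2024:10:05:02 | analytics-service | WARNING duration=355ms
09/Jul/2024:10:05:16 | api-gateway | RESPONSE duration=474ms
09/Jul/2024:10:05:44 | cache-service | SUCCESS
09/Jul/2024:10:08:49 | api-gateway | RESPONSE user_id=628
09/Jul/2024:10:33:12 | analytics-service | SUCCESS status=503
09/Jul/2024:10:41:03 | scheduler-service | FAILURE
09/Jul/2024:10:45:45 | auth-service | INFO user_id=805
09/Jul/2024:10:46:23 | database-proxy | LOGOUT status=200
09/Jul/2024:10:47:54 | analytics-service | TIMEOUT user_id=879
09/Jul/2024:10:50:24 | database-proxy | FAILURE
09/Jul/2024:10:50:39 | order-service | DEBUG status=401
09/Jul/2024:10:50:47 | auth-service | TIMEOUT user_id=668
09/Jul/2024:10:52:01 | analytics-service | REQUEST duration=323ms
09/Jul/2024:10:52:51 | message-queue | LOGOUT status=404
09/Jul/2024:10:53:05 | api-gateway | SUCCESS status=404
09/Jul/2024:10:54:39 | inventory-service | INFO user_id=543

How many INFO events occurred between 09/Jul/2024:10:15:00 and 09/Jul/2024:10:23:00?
0

To count events in the time window:

1. Window boundaries: 09/Jul/2024:10:15:00 to 09/Jul/2024:10:23:00
2. Filter for INFO events within this window
3. Count matching events: 0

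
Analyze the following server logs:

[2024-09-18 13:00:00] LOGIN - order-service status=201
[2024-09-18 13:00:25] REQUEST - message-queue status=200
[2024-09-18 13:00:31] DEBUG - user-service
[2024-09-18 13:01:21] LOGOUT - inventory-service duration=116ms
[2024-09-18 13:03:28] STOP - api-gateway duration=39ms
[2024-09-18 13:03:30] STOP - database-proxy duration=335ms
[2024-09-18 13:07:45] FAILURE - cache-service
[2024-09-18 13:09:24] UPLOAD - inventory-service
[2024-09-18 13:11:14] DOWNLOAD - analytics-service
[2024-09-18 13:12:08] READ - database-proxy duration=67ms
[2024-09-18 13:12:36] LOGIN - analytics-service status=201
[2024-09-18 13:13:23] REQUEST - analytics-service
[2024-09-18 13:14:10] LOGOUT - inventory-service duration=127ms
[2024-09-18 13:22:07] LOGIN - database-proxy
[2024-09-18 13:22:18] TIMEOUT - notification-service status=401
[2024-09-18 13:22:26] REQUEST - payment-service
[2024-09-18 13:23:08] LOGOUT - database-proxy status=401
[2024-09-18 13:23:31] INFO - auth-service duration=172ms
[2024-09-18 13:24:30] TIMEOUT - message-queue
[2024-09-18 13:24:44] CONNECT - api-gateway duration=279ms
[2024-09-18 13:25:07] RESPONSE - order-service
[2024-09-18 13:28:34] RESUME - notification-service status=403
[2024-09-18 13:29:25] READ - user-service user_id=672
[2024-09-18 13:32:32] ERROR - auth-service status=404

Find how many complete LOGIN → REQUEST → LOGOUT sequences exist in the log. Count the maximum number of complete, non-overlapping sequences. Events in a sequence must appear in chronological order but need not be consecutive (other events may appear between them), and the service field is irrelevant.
3

To count sequences:

1. Look for pattern: LOGIN → REQUEST → LOGOUT
2. Greedily scan the log in chronological order, matching each sequence element in turn (ignoring service)
3. Each time the full pattern completes, increment the count and restart matching from the next event
4. Complete non-overlapping sequences found: 3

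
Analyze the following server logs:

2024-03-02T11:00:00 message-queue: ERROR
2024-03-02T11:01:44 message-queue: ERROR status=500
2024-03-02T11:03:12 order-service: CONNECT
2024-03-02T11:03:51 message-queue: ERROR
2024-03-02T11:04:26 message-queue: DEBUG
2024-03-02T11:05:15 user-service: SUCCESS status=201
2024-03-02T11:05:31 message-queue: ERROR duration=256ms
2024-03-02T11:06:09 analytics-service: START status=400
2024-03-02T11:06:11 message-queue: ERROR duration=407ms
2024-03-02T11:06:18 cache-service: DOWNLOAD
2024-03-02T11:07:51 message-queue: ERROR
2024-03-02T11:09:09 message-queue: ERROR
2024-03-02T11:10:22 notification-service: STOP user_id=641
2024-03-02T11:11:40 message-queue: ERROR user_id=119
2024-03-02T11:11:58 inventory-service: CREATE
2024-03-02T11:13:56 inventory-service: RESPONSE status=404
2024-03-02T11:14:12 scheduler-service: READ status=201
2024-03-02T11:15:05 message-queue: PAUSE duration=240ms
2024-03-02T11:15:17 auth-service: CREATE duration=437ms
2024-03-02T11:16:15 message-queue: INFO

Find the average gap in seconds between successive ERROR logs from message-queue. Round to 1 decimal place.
100.0

To calculate average interval:

1. Find all ERROR events for message-queue in order
2. Calculate time gaps between consecutive events
3. Compute mean of gaps: 700 / 7 = 100.0 seconds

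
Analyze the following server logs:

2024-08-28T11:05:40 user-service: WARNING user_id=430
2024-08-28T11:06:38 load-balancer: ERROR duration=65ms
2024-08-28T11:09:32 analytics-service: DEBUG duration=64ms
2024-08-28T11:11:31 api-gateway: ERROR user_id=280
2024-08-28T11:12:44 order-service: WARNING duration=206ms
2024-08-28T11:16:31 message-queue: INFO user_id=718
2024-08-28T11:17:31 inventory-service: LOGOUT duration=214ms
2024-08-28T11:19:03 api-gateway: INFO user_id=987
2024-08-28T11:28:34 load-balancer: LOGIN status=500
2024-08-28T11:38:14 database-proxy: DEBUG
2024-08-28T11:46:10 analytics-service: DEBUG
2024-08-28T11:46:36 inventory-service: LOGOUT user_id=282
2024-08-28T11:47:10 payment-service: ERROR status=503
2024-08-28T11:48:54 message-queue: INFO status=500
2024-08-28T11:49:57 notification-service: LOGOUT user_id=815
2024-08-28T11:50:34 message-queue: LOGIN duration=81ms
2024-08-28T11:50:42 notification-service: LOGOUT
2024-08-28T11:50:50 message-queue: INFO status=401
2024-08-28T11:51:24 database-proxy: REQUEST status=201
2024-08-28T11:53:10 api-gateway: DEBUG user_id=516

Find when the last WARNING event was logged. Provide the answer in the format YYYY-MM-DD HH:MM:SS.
2024-08-28 11:12:44

To find the last event:

1. Filter for all WARNING events
2. Sort by timestamp
3. Select the last one
4. Timestamp: 2024-08-28 11:12:44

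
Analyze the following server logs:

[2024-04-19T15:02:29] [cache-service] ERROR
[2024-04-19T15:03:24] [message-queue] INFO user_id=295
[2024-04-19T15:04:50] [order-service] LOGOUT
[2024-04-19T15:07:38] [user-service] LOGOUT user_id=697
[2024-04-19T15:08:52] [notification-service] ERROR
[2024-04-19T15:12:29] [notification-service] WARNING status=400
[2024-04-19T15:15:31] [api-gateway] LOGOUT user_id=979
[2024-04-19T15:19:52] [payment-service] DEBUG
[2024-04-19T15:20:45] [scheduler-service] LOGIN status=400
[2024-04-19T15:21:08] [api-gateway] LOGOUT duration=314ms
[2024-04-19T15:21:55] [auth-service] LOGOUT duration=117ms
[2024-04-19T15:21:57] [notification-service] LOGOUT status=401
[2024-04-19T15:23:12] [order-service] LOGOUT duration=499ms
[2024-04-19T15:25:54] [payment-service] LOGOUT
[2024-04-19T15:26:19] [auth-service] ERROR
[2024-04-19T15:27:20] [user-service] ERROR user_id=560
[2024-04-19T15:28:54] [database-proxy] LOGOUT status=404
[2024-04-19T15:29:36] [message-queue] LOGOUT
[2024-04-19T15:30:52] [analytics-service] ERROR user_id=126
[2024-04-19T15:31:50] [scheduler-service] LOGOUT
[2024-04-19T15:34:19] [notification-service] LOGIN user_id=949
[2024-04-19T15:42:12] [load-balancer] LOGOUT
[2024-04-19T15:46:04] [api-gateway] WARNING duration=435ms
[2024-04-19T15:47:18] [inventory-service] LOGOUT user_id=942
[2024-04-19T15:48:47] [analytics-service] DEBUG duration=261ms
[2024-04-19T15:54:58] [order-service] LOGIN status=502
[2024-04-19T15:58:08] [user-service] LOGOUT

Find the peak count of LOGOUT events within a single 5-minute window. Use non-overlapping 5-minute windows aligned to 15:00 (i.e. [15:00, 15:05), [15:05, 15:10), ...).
4

To find the burst window:

1. Divide the log period into non-overlapping 5-minute windows starting at 15:00
2. Count LOGOUT events in each window
3. Find the window with maximum count
4. Maximum events in a window: 4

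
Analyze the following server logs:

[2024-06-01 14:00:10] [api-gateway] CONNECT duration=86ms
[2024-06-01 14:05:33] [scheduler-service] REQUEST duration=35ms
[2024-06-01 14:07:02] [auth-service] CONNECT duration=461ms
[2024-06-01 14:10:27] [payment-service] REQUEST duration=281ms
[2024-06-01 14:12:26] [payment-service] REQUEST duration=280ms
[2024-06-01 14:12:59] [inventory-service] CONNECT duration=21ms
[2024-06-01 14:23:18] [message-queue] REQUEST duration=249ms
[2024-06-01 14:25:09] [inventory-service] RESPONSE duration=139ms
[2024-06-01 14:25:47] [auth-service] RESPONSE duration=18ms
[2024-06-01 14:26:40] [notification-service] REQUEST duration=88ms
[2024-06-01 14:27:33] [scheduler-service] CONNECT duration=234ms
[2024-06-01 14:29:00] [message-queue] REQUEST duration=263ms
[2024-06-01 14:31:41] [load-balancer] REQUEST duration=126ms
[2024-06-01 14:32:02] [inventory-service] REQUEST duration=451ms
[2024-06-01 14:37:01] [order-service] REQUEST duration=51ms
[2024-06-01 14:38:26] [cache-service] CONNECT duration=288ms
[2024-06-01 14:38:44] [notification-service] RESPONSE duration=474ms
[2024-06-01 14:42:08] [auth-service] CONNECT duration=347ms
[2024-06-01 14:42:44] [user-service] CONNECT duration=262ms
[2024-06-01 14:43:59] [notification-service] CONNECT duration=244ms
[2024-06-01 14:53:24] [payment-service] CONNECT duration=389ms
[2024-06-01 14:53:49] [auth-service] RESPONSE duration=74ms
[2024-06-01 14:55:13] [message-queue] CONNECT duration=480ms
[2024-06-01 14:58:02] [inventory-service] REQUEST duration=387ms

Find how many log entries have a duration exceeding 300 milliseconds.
7

To count timeouts:

1. Threshold: 300ms
2. Extract duration from each log entry
3. Count entries where duration > 300
4. Timeout count: 7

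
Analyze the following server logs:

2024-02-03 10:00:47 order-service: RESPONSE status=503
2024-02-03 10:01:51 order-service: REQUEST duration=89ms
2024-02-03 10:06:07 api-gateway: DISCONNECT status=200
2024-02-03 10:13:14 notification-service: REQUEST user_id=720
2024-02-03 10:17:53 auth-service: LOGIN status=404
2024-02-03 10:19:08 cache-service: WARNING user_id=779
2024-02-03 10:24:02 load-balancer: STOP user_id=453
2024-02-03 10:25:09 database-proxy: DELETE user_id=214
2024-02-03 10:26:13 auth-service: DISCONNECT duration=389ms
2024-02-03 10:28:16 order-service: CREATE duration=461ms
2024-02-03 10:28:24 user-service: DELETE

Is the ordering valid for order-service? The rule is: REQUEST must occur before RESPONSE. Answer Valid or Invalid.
Invalid

To validate ordering:

1. Required order: REQUEST → RESPONSE
2. Rule: REQUEST must occur before RESPONSE
3. Check actual order of events for order-service
4. Result: Invalid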